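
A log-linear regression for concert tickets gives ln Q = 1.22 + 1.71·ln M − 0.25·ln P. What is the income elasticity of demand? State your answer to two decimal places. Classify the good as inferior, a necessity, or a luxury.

1.71 (luxury)

In a log-linear demand, the coefficient on ln M is the income elasticity.
So η = 1.71.
η > 1 ⇒ luxury.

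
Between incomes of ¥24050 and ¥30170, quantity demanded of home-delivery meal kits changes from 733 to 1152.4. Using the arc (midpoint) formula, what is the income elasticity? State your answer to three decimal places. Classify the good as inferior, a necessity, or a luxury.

1.971 (luxury)

ΔQ = 1152.4 − 733 = 419.4; midpoint Q̄ = (733 + 1152.4)/2 = 942.7.
ΔI = 30170 − 24050 = 6120; midpoint Ī = (24050 + 30170)/2 = 27110.
η = (ΔQ/Q̄) ÷ (ΔI/Ī) = (419.4/942.7) ÷ (6120/27110) = 1.971.
η > 1 ⇒ luxury.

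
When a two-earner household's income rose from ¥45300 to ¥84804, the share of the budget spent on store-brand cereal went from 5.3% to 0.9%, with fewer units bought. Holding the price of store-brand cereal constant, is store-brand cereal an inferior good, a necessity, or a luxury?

Quantity demanded falls as income rises, so η < 0.

inferior good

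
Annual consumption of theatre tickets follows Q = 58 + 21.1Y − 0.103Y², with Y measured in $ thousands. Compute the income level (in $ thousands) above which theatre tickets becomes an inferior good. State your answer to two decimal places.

102.43

dQ/dY = 21.1 − 0.206Y.
The good is inferior where dQ/dY < 0. Setting dQ/dY = 0 gives Y = 21.1 / 0.206 = 102.43.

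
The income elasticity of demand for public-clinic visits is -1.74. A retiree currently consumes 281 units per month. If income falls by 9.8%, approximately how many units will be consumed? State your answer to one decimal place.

%ΔQ ≈ η × %ΔI = -1.74 × (-9.8%) = 17.052%.
New Q ≈ 281 × (1 + 0.17052) = 328.9.

328.9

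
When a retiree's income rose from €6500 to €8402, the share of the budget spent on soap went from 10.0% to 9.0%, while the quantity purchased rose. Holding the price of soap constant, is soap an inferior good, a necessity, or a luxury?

Quantity rises but the budget share falls as income rises, so 0 < η < 1.

necessity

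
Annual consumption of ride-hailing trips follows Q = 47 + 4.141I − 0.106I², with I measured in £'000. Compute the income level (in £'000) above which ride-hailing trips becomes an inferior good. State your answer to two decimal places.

dQ/dI = 4.141 − 0.212I.
The good is inferior where dQ/dI < 0. Setting dQ/dI = 0 gives I = 4.141 / 0.212 = 19.53.

19.53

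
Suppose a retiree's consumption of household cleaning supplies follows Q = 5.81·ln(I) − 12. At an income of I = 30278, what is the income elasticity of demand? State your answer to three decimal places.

At I = 30278: Q = 47.949.
dQ/dI = 5.81/I = 0.000191888 at this income.
η = (dQ/dI)·(I/Q) = 0.000191888 × (30278/47.949) = 0.121.

0.121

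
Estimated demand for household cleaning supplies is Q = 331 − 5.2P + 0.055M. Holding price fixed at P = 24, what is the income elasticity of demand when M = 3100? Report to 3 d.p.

0.453

At P = 24, M = 3100: Q = 376.700.
Holding P constant, ∂Q/∂M = 0.055.
η_M = (∂Q/∂M)·(M/Q) = 0.055 × (3100/376.700) = 0.453.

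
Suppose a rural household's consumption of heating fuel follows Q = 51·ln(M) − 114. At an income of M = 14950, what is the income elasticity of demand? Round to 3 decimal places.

At M = 14950: Q = 376.236.
dQ/dM = 51/M = 0.00341137 at this income.
η = (dQ/dM)·(M/Q) = 0.00341137 × (14950/376.236) = 0.136.

0.136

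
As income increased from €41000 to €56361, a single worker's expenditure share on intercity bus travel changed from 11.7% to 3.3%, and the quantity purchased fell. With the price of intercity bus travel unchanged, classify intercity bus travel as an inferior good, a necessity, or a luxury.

Quantity demanded falls as income rises, so η < 0.

inferior good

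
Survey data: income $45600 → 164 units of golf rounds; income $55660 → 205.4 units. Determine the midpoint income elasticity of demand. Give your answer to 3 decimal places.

ΔQ = 205.4 − 164 = 41.4; midpoint Q̄ = (164 + 205.4)/2 = 184.7.
ΔI = 55660 − 45600 = 10060; midpoint Ī = (45600 + 55660)/2 = 50630.
η = (ΔQ/Q̄) ÷ (ΔI/Ī) = (41.4/184.7) ÷ (10060/50630) = 1.128.

1.128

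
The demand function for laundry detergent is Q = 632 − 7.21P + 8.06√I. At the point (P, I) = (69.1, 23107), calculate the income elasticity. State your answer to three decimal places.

At P = 69.1, I = 23107: Q = 1358.989.
Holding P constant, ∂Q/∂I = 8.06/(2√I) = 0.0265114.
η_I = (∂Q/∂I)·(I/Q) = 0.0265114 × (23107/1358.989) = 0.451.

0.451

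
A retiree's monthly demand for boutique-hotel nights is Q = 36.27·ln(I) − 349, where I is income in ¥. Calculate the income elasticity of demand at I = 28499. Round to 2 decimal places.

At I = 28499: Q = 23.044.
dQ/dI = 36.27/I = 0.00127268 at this income.
η = (dQ/dI)·(I/Q) = 0.00127268 × (28499/23.044) = 1.57.

1.57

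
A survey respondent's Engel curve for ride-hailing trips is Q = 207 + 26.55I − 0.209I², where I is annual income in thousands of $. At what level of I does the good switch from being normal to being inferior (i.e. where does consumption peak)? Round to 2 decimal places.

63.52

dQ/dI = 26.55 − 0.418I.
The good is inferior where dQ/dI < 0. Setting dQ/dI = 0 gives I = 26.55 / 0.418 = 63.52.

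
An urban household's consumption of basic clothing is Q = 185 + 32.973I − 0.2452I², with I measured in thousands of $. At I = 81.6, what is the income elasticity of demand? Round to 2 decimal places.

-0.46

At I = 81.6: Q = 1242.9179.
dQ/dI = 32.973 − 0.4904I = -7.04364.
η = (dQ/dI)·(I/Q) = -7.04364 × (81.6/1242.9179) = -0.46.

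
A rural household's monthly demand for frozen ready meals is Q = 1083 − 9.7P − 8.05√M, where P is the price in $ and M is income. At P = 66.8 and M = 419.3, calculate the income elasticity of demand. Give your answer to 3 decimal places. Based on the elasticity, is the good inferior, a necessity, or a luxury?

-0.305 (inferior good)

At P = 66.8, M = 419.3: Q = 270.202.
Holding P constant, ∂Q/∂M = -8.05/(2√M) = -0.196564.
η_M = (∂Q/∂M)·(M/Q) = -0.196564 × (419.3/270.202) = -0.305.
Since η < 0, this is an inferior good.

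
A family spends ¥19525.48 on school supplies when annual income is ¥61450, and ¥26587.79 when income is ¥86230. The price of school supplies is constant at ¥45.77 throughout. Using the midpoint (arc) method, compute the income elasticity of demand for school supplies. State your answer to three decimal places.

0.913

With a constant price, Q₁ = 19525.48/45.77 = 426.600 and Q₂ = 26587.79/45.77 = 580.900 (equivalently, work directly with expenditure since P cancels).
Midpoint %ΔQ = (26587.79 − 19525.48)/23056.64 = 0.30630; midpoint %ΔI = (86230 − 61450)/73840 = 0.33559.
η = 0.30630 / 0.33559 = 0.913.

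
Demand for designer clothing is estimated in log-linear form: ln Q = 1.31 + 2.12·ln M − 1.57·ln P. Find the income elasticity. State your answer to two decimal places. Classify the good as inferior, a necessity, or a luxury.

2.12 (luxury)

In a log-linear demand, the coefficient on ln M is the income elasticity.
So η = 2.12.
η > 1 ⇒ luxury.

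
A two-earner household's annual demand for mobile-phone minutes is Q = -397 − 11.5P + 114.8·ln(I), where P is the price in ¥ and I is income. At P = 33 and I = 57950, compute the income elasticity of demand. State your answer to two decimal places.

0.24

At P = 33, I = 57950: Q = 482.550.
Holding P constant, ∂Q/∂I = 114.8/I = 0.00198102.
η_I = (∂Q/∂I)·(I/Q) = 0.00198102 × (57950/482.550) = 0.24.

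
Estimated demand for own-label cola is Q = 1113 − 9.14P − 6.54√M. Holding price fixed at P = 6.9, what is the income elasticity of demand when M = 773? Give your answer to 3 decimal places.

-0.105

At P = 6.9, M = 773: Q = 868.103.
Holding P constant, ∂Q/∂M = -6.54/(2√M) = -0.117614.
η_M = (∂Q/∂M)·(M/Q) = -0.117614 × (773/868.103) = -0.105.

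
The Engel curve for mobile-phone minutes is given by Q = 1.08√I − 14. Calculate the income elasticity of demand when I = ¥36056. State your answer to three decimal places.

At I = 36056: Q = 191.075.
dQ/dI = 1.08/(2√I) = 0.00284384 at this income.
η = (dQ/dI)·(I/Q) = 0.00284384 × (36056/191.075) = 0.537.

0.537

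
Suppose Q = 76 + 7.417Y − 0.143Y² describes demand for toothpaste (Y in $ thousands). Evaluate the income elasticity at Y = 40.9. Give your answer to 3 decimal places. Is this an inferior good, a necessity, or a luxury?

-1.249 (inferior good)

At Y = 40.9: Q = 140.1435.
dQ/dY = 7.417 − 0.286Y = -4.28040.
η = (dQ/dY)·(Y/Q) = -4.28040 × (40.9/140.1435) = -1.249.
η < 0 ⇒ inferior good.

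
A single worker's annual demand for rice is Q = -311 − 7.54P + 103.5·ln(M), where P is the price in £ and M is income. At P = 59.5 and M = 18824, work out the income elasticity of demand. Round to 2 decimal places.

At P = 59.5, M = 18824: Q = 259.109.
Holding P constant, ∂Q/∂M = 103.5/M = 0.0054983.
η_M = (∂Q/∂M)·(M/Q) = 0.0054983 × (18824/259.109) = 0.40.

0.40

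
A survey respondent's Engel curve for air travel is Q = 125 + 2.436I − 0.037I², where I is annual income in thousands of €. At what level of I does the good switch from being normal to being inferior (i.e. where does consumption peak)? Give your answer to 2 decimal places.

dQ/dI = 2.436 − 0.074I.
The good is inferior where dQ/dI < 0. Setting dQ/dI = 0 gives I = 2.436 / 0.074 = 32.92.

32.92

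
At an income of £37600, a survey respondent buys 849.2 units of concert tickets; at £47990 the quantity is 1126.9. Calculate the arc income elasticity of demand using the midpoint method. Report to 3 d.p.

1.158

ΔQ = 1126.9 − 849.2 = 277.7; midpoint Q̄ = (849.2 + 1126.9)/2 = 988.05.
ΔI = 47990 − 37600 = 10390; midpoint Ī = (37600 + 47990)/2 = 42795.
η = (ΔQ/Q̄) ÷ (ΔI/Ī) = (277.7/988.05) ÷ (10390/42795) = 1.158.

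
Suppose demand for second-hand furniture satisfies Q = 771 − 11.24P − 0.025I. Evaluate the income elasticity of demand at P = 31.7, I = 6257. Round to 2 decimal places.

-0.61

At P = 31.7, I = 6257: Q = 258.267.
Holding P constant, ∂Q/∂I = −0.025.
η_I = (∂Q/∂I)·(I/Q) = -0.025 × (6257/258.267) = -0.61.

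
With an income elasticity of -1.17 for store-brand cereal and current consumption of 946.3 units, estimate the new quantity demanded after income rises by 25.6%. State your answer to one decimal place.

662.9

%ΔQ ≈ η × %ΔI = -1.17 × 25.6% = -29.952%.
New Q ≈ 946.3 × (1 − 0.29952) = 662.9.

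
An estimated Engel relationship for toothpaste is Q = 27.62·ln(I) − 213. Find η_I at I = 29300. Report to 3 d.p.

At I = 29300: Q = 71.081.
dQ/dI = 27.62/I = 0.000942662 at this income.
η = (dQ/dI)·(I/Q) = 0.000942662 × (29300/71.081) = 0.389.

0.389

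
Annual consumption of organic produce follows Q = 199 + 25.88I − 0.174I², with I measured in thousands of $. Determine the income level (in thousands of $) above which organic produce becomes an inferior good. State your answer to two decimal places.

dQ/dI = 25.88 − 0.348I.
The good is inferior where dQ/dI < 0. Setting dQ/dI = 0 gives I = 25.88 / 0.348 = 74.37.

74.37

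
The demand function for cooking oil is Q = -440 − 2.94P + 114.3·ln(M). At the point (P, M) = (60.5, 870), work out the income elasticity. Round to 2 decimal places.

0.73

At P = 60.5, M = 870: Q = 155.769.
Holding P constant, ∂Q/∂M = 114.3/M = 0.131379.
η_M = (∂Q/∂M)·(M/Q) = 0.131379 × (870/155.769) = 0.73.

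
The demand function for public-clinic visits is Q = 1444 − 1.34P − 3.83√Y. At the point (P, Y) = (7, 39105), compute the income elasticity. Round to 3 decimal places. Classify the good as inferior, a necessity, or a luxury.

At P = 7, Y = 39105: Q = 677.238.
Holding P constant, ∂Q/∂Y = -3.83/(2√Y) = -0.00968395.
η_Y = (∂Q/∂Y)·(Y/Q) = -0.00968395 × (39105/677.238) = -0.559.
Since η < 0, this is an inferior good.

-0.559 (inferior good)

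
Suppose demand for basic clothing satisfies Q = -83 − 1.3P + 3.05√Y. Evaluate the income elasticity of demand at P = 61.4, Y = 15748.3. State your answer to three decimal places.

At P = 61.4, Y = 15748.3: Q = 219.931.
Holding P constant, ∂Q/∂Y = 3.05/(2√Y) = 0.0121521.
η_Y = (∂Q/∂Y)·(Y/Q) = 0.0121521 × (15748.3/219.931) = 0.870.

0.870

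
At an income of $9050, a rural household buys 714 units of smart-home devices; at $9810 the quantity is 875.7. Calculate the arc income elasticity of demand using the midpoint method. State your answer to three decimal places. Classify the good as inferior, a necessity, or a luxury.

ΔQ = 875.7 − 714 = 161.7; midpoint Q̄ = (714 + 875.7)/2 = 794.85.
ΔI = 9810 − 9050 = 760; midpoint Ī = (9050 + 9810)/2 = 9430.
η = (ΔQ/Q̄) ÷ (ΔI/Ī) = (161.7/794.85) ÷ (760/9430) = 2.524.
η > 1 ⇒ luxury.

2.524 (luxury)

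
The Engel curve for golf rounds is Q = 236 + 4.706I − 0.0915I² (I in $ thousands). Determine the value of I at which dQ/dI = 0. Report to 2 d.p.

dQ/dI = 4.706 − 0.183I.
The good is inferior where dQ/dI < 0. Setting dQ/dI = 0 gives I = 4.706 / 0.183 = 25.72.

25.72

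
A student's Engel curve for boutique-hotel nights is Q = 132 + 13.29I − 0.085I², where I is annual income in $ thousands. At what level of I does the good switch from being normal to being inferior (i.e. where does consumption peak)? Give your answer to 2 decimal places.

dQ/dI = 13.29 − 0.17I.
The good is inferior where dQ/dI < 0. Setting dQ/dI = 0 gives I = 13.29 / 0.17 = 78.18.

78.18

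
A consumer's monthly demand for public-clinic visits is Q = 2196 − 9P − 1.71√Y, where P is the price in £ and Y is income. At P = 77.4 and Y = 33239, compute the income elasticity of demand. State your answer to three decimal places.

At P = 77.4, Y = 33239: Q = 1187.640.
Holding P constant, ∂Q/∂Y = -1.71/(2√Y) = -0.00468967.
η_Y = (∂Q/∂Y)·(Y/Q) = -0.00468967 × (33239/1187.640) = -0.131.

-0.131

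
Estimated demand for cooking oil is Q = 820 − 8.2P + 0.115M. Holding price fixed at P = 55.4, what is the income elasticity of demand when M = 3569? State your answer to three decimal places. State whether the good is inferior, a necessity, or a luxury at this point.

0.529 (necessity)

At P = 55.4, M = 3569: Q = 776.155.
Holding P constant, ∂Q/∂M = 0.115.
η_M = (∂Q/∂M)·(M/Q) = 0.115 × (3569/776.155) = 0.529.
Since 0 < η < 1, this is a necessity.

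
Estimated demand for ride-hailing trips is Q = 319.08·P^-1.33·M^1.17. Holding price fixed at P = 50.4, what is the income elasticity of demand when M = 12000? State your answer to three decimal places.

1.170

For a multiplicative demand Q = A·P^α·M^β, the income elasticity is β everywhere.
Here β = 1.17, so η = 1.170.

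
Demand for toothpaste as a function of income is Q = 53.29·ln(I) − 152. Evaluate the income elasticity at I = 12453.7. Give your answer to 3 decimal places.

At I = 12453.7: Q = 350.513.
dQ/dI = 53.29/I = 0.00427905 at this income.
η = (dQ/dI)·(I/Q) = 0.00427905 × (12453.7/350.513) = 0.152.

0.152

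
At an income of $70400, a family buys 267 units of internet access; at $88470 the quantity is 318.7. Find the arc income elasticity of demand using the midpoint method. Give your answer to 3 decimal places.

ΔQ = 318.7 − 267 = 51.7; midpoint Q̄ = (267 + 318.7)/2 = 292.85.
ΔI = 88470 − 70400 = 18070; midpoint Ī = (70400 + 88470)/2 = 79435.
η = (ΔQ/Q̄) ÷ (ΔI/Ī) = (51.7/292.85) ÷ (18070/79435) = 0.776.

0.776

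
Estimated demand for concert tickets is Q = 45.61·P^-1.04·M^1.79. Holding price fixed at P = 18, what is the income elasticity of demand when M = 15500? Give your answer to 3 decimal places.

For a multiplicative demand Q = A·P^α·M^β, the income elasticity is β everywhere.
Here β = 1.79, so η = 1.790.

1.790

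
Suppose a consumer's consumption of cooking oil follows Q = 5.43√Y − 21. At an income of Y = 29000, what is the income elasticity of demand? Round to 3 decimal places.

0.512

At Y = 29000: Q = 903.696.
dQ/dY = 5.43/(2√Y) = 0.015943 at this income.
η = (dQ/dY)·(Y/Q) = 0.015943 × (29000/903.696) = 0.512.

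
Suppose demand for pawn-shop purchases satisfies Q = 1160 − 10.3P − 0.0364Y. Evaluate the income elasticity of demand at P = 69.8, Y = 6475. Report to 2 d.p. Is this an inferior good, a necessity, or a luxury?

At P = 69.8, Y = 6475: Q = 205.370.
Holding P constant, ∂Q/∂Y = −0.0364.
η_Y = (∂Q/∂Y)·(Y/Q) = -0.0364 × (6475/205.370) = -1.15.
Since η < 0, this is an inferior good.

-1.15 (inferior good)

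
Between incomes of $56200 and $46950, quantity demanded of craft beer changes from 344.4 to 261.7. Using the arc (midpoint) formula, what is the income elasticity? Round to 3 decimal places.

ΔQ = 261.7 − 344.4 = -82.7; midpoint Q̄ = (344.4 + 261.7)/2 = 303.05.
ΔI = 46950 − 56200 = -9250; midpoint Ī = (56200 + 46950)/2 = 51575.
η = (ΔQ/Q̄) ÷ (ΔI/Ī) = (-82.7/303.05) ÷ (-9250/51575) = 1.522.

1.522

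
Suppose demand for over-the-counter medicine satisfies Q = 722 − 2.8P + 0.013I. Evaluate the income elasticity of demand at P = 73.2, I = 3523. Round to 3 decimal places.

0.081

At P = 73.2, I = 3523: Q = 562.839.
Holding P constant, ∂Q/∂I = 0.013.
η_I = (∂Q/∂I)·(I/Q) = 0.013 × (3523/562.839) = 0.081.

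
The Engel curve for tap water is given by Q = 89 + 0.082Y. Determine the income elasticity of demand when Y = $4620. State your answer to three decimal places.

0.810

At Y = 4620: Q = 467.840.
dQ/dY = 0.082.
η = (dQ/dY)·(Y/Q) = 0.082 × (4620/467.840) = 0.810.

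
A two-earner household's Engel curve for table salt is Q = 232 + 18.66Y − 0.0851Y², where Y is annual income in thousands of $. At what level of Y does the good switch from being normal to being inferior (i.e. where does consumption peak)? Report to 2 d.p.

dQ/dY = 18.66 − 0.1702Y.
The good is inferior where dQ/dY < 0. Setting dQ/dY = 0 gives Y = 18.66 / 0.1702 = 109.64.

109.64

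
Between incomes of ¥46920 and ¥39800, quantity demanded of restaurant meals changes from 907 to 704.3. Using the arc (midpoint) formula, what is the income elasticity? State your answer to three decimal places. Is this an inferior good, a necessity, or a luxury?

1.532 (luxury)

ΔQ = 704.3 − 907 = -202.7; midpoint Q̄ = (907 + 704.3)/2 = 805.65.
ΔI = 39800 − 46920 = -7120; midpoint Ī = (46920 + 39800)/2 = 43360.
η = (ΔQ/Q̄) ÷ (ΔI/Ī) = (-202.7/805.65) ÷ (-7120/43360) = 1.532.
η > 1 ⇒ luxury.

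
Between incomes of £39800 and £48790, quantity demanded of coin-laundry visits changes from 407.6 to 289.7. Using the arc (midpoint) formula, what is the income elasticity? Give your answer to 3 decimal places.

ΔQ = 289.7 − 407.6 = -117.9; midpoint Q̄ = (407.6 + 289.7)/2 = 348.65.
ΔI = 48790 − 39800 = 8990; midpoint Ī = (39800 + 48790)/2 = 44295.
η = (ΔQ/Q̄) ÷ (ΔI/Ī) = (-117.9/348.65) ÷ (8990/44295) = -1.666.

-1.666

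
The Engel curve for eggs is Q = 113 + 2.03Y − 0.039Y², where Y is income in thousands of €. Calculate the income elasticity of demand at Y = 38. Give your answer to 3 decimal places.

-0.265

At Y = 38: Q = 133.8240.
dQ/dY = 2.03 − 0.078Y = -0.93400.
η = (dQ/dY)·(Y/Q) = -0.93400 × (38/133.8240) = -0.265.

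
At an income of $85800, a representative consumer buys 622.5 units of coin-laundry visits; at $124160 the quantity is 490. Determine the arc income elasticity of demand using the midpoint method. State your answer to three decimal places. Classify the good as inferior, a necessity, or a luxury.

-0.652 (inferior good)

ΔQ = 490 − 622.5 = -132.5; midpoint Q̄ = (622.5 + 490)/2 = 556.25.
ΔI = 124160 − 85800 = 38360; midpoint Ī = (85800 + 124160)/2 = 104980.
η = (ΔQ/Q̄) ÷ (ΔI/Ī) = (-132.5/556.25) ÷ (38360/104980) = -0.652.
η < 0 ⇒ inferior good.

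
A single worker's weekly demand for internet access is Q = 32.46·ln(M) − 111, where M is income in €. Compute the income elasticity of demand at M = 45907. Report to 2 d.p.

At M = 45907: Q = 237.438.
dQ/dM = 32.46/M = 0.000707082 at this income.
η = (dQ/dM)·(M/Q) = 0.000707082 × (45907/237.438) = 0.14.

0.14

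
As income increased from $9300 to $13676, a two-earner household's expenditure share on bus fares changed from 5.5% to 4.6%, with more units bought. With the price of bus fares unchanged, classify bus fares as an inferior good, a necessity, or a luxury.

necessity

Quantity rises but the budget share falls as income rises, so 0 < η < 1.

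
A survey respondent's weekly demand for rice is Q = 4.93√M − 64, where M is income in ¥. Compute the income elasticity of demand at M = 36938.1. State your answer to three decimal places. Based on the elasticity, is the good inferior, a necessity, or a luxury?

At M = 36938.1: Q = 883.511.
dQ/dM = 4.93/(2√M) = 0.0128257 at this income.
η = (dQ/dM)·(M/Q) = 0.0128257 × (36938.1/883.511) = 0.536.
Since 0 < η < 1, the good is a necessity.

0.536 (necessity)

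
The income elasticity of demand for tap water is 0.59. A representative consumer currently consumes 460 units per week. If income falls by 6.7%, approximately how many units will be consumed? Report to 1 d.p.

441.8

%ΔQ ≈ η × %ΔI = 0.59 × (-6.7%) = -3.953%.
New Q ≈ 460 × (1 − 0.03953) = 441.8.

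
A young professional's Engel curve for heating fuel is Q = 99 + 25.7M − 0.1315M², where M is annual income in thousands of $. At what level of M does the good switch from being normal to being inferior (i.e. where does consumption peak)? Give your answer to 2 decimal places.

97.72

dQ/dM = 25.7 − 0.263M.
The good is inferior where dQ/dM < 0. Setting dQ/dM = 0 gives M = 25.7 / 0.263 = 97.72.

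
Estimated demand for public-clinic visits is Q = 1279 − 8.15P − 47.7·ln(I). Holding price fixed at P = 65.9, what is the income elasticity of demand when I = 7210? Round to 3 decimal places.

At P = 65.9, I = 7210: Q = 318.185.
Holding P constant, ∂Q/∂I = -47.7/I = -0.00661581.
η_I = (∂Q/∂I)·(I/Q) = -0.00661581 × (7210/318.185) = -0.150.

-0.150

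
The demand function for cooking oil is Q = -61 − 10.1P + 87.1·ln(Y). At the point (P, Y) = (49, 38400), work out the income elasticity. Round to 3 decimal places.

0.240

At P = 49, Y = 38400: Q = 363.511.
Holding P constant, ∂Q/∂Y = 87.1/Y = 0.00226823.
η_Y = (∂Q/∂Y)·(Y/Q) = 0.00226823 × (38400/363.511) = 0.240.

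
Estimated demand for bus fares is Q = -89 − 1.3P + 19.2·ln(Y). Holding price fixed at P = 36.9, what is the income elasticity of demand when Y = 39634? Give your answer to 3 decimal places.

At P = 36.9, Y = 39634: Q = 66.309.
Holding P constant, ∂Q/∂Y = 19.2/Y = 0.000484433.
η_Y = (∂Q/∂Y)·(Y/Q) = 0.000484433 × (39634/66.309) = 0.290.

0.290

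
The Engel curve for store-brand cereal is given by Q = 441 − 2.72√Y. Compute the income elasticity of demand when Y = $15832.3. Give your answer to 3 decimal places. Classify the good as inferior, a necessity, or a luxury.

-1.733 (inferior good)

At Y = 15832.3: Q = 98.752.
dQ/dY = -2.72/(2√Y) = -0.0108085 at this income.
η = (dQ/dY)·(Y/Q) = -0.0108085 × (15832.3/98.752) = -1.733.
Since η < 0, the good is an inferior good.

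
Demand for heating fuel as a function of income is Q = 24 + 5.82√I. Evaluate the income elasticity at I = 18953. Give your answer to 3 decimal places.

At I = 18953: Q = 825.239.
dQ/dI = 5.82/(2√I) = 0.0211375 at this income.
η = (dQ/dI)·(I/Q) = 0.0211375 × (18953/825.239) = 0.485.

0.485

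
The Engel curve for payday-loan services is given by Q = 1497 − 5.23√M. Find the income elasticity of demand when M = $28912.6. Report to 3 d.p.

At M = 28912.6: Q = 607.706.
dQ/dM = -5.23/(2√M) = -0.015379 at this income.
η = (dQ/dM)·(M/Q) = -0.015379 × (28912.6/607.706) = -0.732.

-0.732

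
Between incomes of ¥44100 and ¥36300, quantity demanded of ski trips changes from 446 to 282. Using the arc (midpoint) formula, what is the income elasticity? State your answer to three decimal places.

2.322

ΔQ = 282 − 446 = -164; midpoint Q̄ = (446 + 282)/2 = 364.
ΔI = 36300 − 44100 = -7800; midpoint Ī = (44100 + 36300)/2 = 40200.
η = (ΔQ/Q̄) ÷ (ΔI/Ī) = (-164/364) ÷ (-7800/40200) = 2.322.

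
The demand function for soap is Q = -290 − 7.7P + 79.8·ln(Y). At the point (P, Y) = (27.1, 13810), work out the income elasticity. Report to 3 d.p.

At P = 27.1, Y = 13810: Q = 262.075.
Holding P constant, ∂Q/∂Y = 79.8/Y = 0.00577842.
η_Y = (∂Q/∂Y)·(Y/Q) = 0.00577842 × (13810/262.075) = 0.304.

0.304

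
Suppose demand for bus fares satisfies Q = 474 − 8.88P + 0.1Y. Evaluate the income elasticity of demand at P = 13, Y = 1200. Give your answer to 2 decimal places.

At P = 13, Y = 1200: Q = 478.560.
Holding P constant, ∂Q/∂Y = 0.1.
η_Y = (∂Q/∂Y)·(Y/Q) = 0.1 × (1200/478.560) = 0.25.

0.25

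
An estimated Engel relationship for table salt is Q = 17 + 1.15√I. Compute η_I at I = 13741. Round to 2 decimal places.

0.44

At I = 13741: Q = 151.805.
dQ/dI = 1.15/(2√I) = 0.00490522 at this income.
η = (dQ/dI)·(I/Q) = 0.00490522 × (13741/151.805) = 0.44.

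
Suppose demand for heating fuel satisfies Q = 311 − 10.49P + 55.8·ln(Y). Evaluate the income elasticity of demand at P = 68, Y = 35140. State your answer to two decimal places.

0.31

At P = 68, Y = 35140: Q = 181.744.
Holding P constant, ∂Q/∂Y = 55.8/Y = 0.00158793.
η_Y = (∂Q/∂Y)·(Y/Q) = 0.00158793 × (35140/181.744) = 0.31.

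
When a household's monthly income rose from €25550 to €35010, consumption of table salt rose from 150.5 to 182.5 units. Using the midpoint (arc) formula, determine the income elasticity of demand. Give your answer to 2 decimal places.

0.62

ΔQ = 182.5 − 150.5 = 32; midpoint Q̄ = (150.5 + 182.5)/2 = 166.5.
ΔI = 35010 − 25550 = 9460; midpoint Ī = (25550 + 35010)/2 = 30280.
η = (ΔQ/Q̄) ÷ (ΔI/Ī) = (32/166.5) ÷ (9460/30280) = 0.62.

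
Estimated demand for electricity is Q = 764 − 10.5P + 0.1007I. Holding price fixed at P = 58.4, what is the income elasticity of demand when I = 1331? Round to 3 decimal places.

0.471

At P = 58.4, I = 1331: Q = 284.832.
Holding P constant, ∂Q/∂I = 0.1007.
η_I = (∂Q/∂I)·(I/Q) = 0.1007 × (1331/284.832) = 0.471.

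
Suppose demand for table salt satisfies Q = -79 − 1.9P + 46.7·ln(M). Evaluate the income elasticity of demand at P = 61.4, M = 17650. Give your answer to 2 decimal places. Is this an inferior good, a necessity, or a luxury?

At P = 61.4, M = 17650: Q = 260.996.
Holding P constant, ∂Q/∂M = 46.7/M = 0.00264589.
η_M = (∂Q/∂M)·(M/Q) = 0.00264589 × (17650/260.996) = 0.18.
Since 0 < η < 1, this is a necessity.

0.18 (necessity)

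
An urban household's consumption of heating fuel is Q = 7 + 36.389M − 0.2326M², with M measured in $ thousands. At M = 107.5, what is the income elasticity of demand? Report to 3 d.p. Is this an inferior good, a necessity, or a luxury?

-1.190 (inferior good)

At M = 107.5: Q = 1230.8338.
dQ/dM = 36.389 − 0.4652M = -13.62000.
η = (dQ/dM)·(M/Q) = -13.62000 × (107.5/1230.8338) = -1.190.
η < 0 ⇒ inferior good.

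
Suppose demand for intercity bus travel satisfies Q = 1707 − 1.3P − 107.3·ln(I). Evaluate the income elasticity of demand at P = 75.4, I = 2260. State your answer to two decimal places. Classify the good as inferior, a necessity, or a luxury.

At P = 75.4, I = 2260: Q = 780.289.
Holding P constant, ∂Q/∂I = -107.3/I = -0.0474779.
η_I = (∂Q/∂I)·(I/Q) = -0.0474779 × (2260/780.289) = -0.14.
Since η < 0, this is an inferior good.

-0.14 (inferior good)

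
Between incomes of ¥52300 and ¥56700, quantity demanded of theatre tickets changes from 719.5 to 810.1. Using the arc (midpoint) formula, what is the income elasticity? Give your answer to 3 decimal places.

ΔQ = 810.1 − 719.5 = 90.6; midpoint Q̄ = (719.5 + 810.1)/2 = 764.8.
ΔI = 56700 − 52300 = 4400; midpoint Ī = (52300 + 56700)/2 = 54500.
η = (ΔQ/Q̄) ÷ (ΔI/Ī) = (90.6/764.8) ÷ (4400/54500) = 1.467.

1.467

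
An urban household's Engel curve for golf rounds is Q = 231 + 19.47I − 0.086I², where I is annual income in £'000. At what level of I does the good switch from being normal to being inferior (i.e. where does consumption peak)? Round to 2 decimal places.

113.20

dQ/dI = 19.47 − 0.172I.
The good is inferior where dQ/dI < 0. Setting dQ/dI = 0 gives I = 19.47 / 0.172 = 113.20.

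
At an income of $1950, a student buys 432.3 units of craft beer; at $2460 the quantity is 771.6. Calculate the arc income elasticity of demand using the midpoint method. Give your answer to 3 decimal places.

ΔQ = 771.6 − 432.3 = 339.3; midpoint Q̄ = (432.3 + 771.6)/2 = 601.95.
ΔI = 2460 − 1950 = 510; midpoint Ī = (1950 + 2460)/2 = 2205.
η = (ΔQ/Q̄) ÷ (ΔI/Ī) = (339.3/601.95) ÷ (510/2205) = 2.437.

2.437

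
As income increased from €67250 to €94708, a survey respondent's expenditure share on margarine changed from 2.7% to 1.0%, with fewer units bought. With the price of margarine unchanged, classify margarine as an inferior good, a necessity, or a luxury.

Quantity demanded falls as income rises, so η < 0.

inferior good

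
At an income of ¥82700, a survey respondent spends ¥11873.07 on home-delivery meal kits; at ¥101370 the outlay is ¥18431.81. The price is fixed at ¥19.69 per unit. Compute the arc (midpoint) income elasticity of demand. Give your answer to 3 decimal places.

2.134

With a constant price, Q₁ = 11873.07/19.69 = 603.000 and Q₂ = 18431.81/19.69 = 936.100 (equivalently, work directly with expenditure since P cancels).
Midpoint %ΔQ = (18431.81 − 11873.07)/15152.44 = 0.43285; midpoint %ΔI = (101370 − 82700)/92035 = 0.20286.
η = 0.43285 / 0.20286 = 2.134.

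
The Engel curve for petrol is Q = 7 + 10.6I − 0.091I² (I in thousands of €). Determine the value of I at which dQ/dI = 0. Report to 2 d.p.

58.24

dQ/dI = 10.6 − 0.182I.
The good is inferior where dQ/dI < 0. Setting dQ/dI = 0 gives I = 10.6 / 0.182 = 58.24.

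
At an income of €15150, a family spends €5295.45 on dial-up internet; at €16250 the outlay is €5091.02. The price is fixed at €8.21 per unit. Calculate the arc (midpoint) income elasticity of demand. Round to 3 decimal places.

-0.562

With a constant price, Q₁ = 5295.45/8.21 = 645.000 and Q₂ = 5091.02/8.21 = 620.100 (equivalently, work directly with expenditure since P cancels).
Midpoint %ΔQ = (5091.02 − 5295.45)/5193.24 = -0.03936; midpoint %ΔI = (16250 − 15150)/15700 = 0.07006.
η = -0.03936 / 0.07006 = -0.562.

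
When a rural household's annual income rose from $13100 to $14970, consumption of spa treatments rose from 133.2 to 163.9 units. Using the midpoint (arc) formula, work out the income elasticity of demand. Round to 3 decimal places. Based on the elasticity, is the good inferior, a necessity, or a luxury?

ΔQ = 163.9 − 133.2 = 30.7; midpoint Q̄ = (133.2 + 163.9)/2 = 148.55.
ΔI = 14970 − 13100 = 1870; midpoint Ī = (13100 + 14970)/2 = 14035.
η = (ΔQ/Q̄) ÷ (ΔI/Ī) = (30.7/148.55) ÷ (1870/14035) = 1.551.
η > 1 ⇒ luxury.

1.551 (luxury)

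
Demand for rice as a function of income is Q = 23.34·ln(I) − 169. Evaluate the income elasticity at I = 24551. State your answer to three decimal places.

At I = 24551: Q = 66.933.
dQ/dI = 23.34/I = 0.000950674 at this income.
η = (dQ/dI)·(I/Q) = 0.000950674 × (24551/66.933) = 0.349.

0.349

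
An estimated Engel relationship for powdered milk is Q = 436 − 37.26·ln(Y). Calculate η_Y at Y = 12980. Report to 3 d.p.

At Y = 12980: Q = 83.104.
dQ/dY = -37.26/Y = -0.00287057 at this income.
η = (dQ/dY)·(Y/Q) = -0.00287057 × (12980/83.104) = -0.448.

-0.448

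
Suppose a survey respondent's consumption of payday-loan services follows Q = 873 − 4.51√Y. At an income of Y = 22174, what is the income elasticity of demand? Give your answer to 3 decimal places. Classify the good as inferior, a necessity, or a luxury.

-1.667 (inferior good)

At Y = 22174: Q = 201.419.
dQ/dY = -4.51/(2√Y) = -0.0151434 at this income.
η = (dQ/dY)·(Y/Q) = -0.0151434 × (22174/201.419) = -1.667.
Since η < 0, the good is an inferior good.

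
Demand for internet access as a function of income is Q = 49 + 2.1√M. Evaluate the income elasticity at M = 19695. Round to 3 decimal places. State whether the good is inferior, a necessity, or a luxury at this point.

0.429 (necessity)

At M = 19695: Q = 343.712.
dQ/dM = 2.1/(2√M) = 0.00748189 at this income.
η = (dQ/dM)·(M/Q) = 0.00748189 × (19695/343.712) = 0.429.
Since 0 < η < 1, the good is a necessity.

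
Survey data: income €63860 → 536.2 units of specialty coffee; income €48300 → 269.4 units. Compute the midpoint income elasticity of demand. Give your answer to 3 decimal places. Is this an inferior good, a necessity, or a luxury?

2.387 (luxury)

ΔQ = 269.4 − 536.2 = -266.8; midpoint Q̄ = (536.2 + 269.4)/2 = 402.8.
ΔI = 48300 − 63860 = -15560; midpoint Ī = (63860 + 48300)/2 = 56080.
η = (ΔQ/Q̄) ÷ (ΔI/Ī) = (-266.8/402.8) ÷ (-15560/56080) = 2.387.
η > 1 ⇒ luxury.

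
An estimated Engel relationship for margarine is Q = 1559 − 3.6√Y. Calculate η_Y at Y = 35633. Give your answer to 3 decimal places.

At Y = 35633: Q = 879.439.
dQ/dY = -3.6/(2√Y) = -0.00953556 at this income.
η = (dQ/dY)·(Y/Q) = -0.00953556 × (35633/879.439) = -0.386.

-0.386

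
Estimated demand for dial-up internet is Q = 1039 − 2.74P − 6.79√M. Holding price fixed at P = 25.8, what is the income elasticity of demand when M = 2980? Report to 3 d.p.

-0.310

At P = 25.8, M = 2980: Q = 597.646.
Holding P constant, ∂Q/∂M = -6.79/(2√M) = -0.0621916.
η_M = (∂Q/∂M)·(M/Q) = -0.0621916 × (2980/597.646) = -0.310.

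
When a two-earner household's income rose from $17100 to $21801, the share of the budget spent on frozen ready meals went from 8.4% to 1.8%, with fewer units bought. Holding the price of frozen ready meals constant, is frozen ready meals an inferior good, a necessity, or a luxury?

inferior good

Quantity demanded falls as income rises, so η < 0.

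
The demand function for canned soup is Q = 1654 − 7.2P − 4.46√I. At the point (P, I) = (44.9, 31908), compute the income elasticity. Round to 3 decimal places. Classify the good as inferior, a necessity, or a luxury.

-0.746 (inferior good)

At P = 44.9, I = 31908: Q = 534.039.
Holding P constant, ∂Q/∂I = -4.46/(2√I) = -0.012484.
η_I = (∂Q/∂I)·(I/Q) = -0.012484 × (31908/534.039) = -0.746.
Since η < 0, this is an inferior good.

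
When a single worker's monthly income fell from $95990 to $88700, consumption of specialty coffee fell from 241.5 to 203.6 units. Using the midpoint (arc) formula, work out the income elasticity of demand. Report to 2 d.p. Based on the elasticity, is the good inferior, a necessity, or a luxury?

2.16 (luxury)

ΔQ = 203.6 − 241.5 = -37.9; midpoint Q̄ = (241.5 + 203.6)/2 = 222.55.
ΔI = 88700 − 95990 = -7290; midpoint Ī = (95990 + 88700)/2 = 92345.
η = (ΔQ/Q̄) ÷ (ΔI/Ī) = (-37.9/222.55) ÷ (-7290/92345) = 2.16.
η > 1 ⇒ luxury.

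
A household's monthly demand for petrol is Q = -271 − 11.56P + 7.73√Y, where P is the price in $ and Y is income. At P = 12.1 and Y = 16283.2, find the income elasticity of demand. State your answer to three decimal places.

0.857

At P = 12.1, Y = 16283.2: Q = 575.516.
Holding P constant, ∂Q/∂Y = 7.73/(2√Y) = 0.0302886.
η_Y = (∂Q/∂Y)·(Y/Q) = 0.0302886 × (16283.2/575.516) = 0.857.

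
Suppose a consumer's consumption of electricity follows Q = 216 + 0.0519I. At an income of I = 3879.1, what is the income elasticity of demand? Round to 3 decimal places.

At I = 3879.1: Q = 417.325.
dQ/dI = 0.0519.
η = (dQ/dI)·(I/Q) = 0.0519 × (3879.1/417.325) = 0.482.

0.482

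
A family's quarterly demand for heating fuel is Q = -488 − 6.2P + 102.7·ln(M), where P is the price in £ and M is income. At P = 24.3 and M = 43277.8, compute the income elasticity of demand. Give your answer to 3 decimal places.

At P = 24.3, M = 43277.8: Q = 457.703.
Holding P constant, ∂Q/∂M = 102.7/M = 0.00237304.
η_M = (∂Q/∂M)·(M/Q) = 0.00237304 × (43277.8/457.703) = 0.224.

0.224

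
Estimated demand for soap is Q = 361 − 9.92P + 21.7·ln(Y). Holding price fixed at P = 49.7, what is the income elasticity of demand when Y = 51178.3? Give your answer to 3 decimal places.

0.210

At P = 49.7, Y = 51178.3: Q = 103.271.
Holding P constant, ∂Q/∂Y = 21.7/Y = 0.000424008.
η_Y = (∂Q/∂Y)·(Y/Q) = 0.000424008 × (51178.3/103.271) = 0.210.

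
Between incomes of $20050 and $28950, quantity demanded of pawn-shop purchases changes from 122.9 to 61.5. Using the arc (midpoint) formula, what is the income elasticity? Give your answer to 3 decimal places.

ΔQ = 61.5 − 122.9 = -61.4; midpoint Q̄ = (122.9 + 61.5)/2 = 92.2.
ΔI = 28950 − 20050 = 8900; midpoint Ī = (20050 + 28950)/2 = 24500.
η = (ΔQ/Q̄) ÷ (ΔI/Ī) = (-61.4/92.2) ÷ (8900/24500) = -1.833.

-1.833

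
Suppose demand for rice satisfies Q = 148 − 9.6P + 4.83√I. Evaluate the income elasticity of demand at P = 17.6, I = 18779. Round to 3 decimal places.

At P = 17.6, I = 18779: Q = 640.926.
Holding P constant, ∂Q/∂I = 4.83/(2√I) = 0.017623.
η_I = (∂Q/∂I)·(I/Q) = 0.017623 × (18779/640.926) = 0.516.

0.516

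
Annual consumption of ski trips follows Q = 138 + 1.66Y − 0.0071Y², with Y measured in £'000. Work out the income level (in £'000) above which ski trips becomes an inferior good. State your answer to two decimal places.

116.90

dQ/dY = 1.66 − 0.0142Y.
The good is inferior where dQ/dY < 0. Setting dQ/dY = 0 gives Y = 1.66 / 0.0142 = 116.90.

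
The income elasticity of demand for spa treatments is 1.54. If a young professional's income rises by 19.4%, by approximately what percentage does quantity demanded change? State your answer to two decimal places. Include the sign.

%ΔQ ≈ η × %ΔI = 1.54 × 19.4% = 29.88%.

29.88%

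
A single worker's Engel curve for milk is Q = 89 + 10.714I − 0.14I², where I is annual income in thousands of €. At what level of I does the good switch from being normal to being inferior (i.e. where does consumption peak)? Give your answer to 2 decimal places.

dQ/dI = 10.714 − 0.28I.
The good is inferior where dQ/dI < 0. Setting dQ/dI = 0 gives I = 10.714 / 0.28 = 38.26.

38.26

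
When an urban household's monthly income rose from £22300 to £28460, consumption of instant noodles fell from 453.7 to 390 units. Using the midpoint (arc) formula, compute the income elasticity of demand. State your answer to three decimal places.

-0.622

ΔQ = 390 − 453.7 = -63.7; midpoint Q̄ = (453.7 + 390)/2 = 421.85.
ΔI = 28460 − 22300 = 6160; midpoint Ī = (22300 + 28460)/2 = 25380.
η = (ΔQ/Q̄) ÷ (ΔI/Ī) = (-63.7/421.85) ÷ (6160/25380) = -0.622.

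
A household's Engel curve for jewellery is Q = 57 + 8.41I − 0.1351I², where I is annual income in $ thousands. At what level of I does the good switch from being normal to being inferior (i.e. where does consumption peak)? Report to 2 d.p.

dQ/dI = 8.41 − 0.2702I.
The good is inferior where dQ/dI < 0. Setting dQ/dI = 0 gives I = 8.41 / 0.2702 = 31.13.

31.13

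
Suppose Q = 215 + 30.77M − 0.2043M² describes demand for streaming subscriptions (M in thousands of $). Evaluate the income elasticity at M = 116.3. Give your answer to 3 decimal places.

At M = 116.3: Q = 1030.2525.
dQ/dM = 30.77 − 0.4086M = -16.75018.
η = (dQ/dM)·(M/Q) = -16.75018 × (116.3/1030.2525) = -1.891.

-1.891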